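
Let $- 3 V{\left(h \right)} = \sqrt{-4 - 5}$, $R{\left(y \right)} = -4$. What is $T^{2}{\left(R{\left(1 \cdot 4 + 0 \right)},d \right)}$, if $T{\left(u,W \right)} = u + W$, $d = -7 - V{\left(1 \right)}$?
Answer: $\left(11 - i\right)^{2} \approx 120.0 - 22.0 i$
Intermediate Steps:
$V{\left(h \right)} = - i$ ($V{\left(h \right)} = - \frac{\sqrt{-4 - 5}}{3} = - \frac{\sqrt{-9}}{3} = - \frac{3 i}{3} = - i$)
$d = -7 + i$ ($d = -7 - - i = -7 + i \approx -7.0 + 1.0 i$)
$T{\left(u,W \right)} = W + u$
$T^{2}{\left(R{\left(1 \cdot 4 + 0 \right)},d \right)} = \left(\left(-7 + i\right) - 4\right)^{2} = \left(-11 + i\right)^{2}$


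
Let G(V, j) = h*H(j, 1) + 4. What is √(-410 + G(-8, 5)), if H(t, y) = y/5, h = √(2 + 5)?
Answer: √(-10150 + 5*√7)/5 ≈ 20.136*I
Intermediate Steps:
h = √7 ≈ 2.6458
H(t, y) = y/5 (H(t, y) = y*(⅕) = y/5)
G(V, j) = 4 + √7/5 (G(V, j) = √7*((⅕)*1) + 4 = √7*(⅕) + 4 = √7/5 + 4 = 4 + √7/5)
√(-410 + G(-8, 5)) = √(-410 + (4 + √7/5)) = √(-406 + √7/5)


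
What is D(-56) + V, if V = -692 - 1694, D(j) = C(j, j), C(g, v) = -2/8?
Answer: -9545/4 ≈ -2386.3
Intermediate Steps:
C(g, v) = -¼ (C(g, v) = -2*⅛ = -¼)
D(j) = -¼
V = -2386
D(-56) + V = -¼ - 2386 = -9545/4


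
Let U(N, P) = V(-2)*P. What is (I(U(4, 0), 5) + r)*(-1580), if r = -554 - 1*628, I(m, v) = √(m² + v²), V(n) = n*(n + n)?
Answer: 1859660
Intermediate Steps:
V(n) = 2*n² (V(n) = n*(2*n) = 2*n²)
U(N, P) = 8*P (U(N, P) = (2*(-2)²)*P = (2*4)*P = 8*P)
r = -1182 (r = -554 - 628 = -1182)
(I(U(4, 0), 5) + r)*(-1580) = (√((8*0)² + 5²) - 1182)*(-1580) = (√(0² + 25) - 1182)*(-1580) = (√(0 + 25) - 1182)*(-1580) = (√25 - 1182)*(-1580) = (5 - 1182)*(-1580) = -1177*(-1580) = 1859660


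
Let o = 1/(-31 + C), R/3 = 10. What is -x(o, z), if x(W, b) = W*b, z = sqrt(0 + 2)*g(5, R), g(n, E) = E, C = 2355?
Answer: -15*sqrt(2)/1162 ≈ -0.018256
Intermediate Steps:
R = 30 (R = 3*10 = 30)
o = 1/2324 (o = 1/(-31 + 2355) = 1/2324 ≈ 0.00043029)
z = 30*sqrt(2) (z = sqrt(0 + 2)*30 = sqrt(2)*30 = 30*sqrt(2) ≈ 42.426)
-x(o, z) = -30*sqrt(2)/2324 = -15*sqrt(2)/1162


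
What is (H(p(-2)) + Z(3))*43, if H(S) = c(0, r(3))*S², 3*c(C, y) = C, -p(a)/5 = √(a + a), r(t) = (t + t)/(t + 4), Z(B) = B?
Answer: 129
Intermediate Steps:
r(t) = 2*t/(4 + t) (r(t) = (2*t)/(4 + t) = 2*t/(4 + t))
p(a) = -5*√2*√a (p(a) = -5*√(a + a) = -5*√2*√a)
c(C, y) = C/3
H(S) = 0 (H(S) = ((⅓)*0)*S² = 0*S² = 0)
(H(p(-2)) + Z(3))*43 = (0 + 3)*43 = 3*43 = 129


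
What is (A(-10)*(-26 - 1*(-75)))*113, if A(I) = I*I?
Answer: 553700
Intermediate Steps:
A(I) = I²
(A(-10)*(-26 - 1*(-75)))*113 = ((-10)²*(-26 - 1*(-75)))*113 = (100*(-26 + 75))*113 = (100*49)*113 = 4900*113 = 553700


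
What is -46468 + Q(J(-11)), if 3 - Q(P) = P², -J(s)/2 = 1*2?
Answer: -46481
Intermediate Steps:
J(s) = -4 (J(s) = -2*2 = -4)
Q(P) = 3 - P²
-46468 + Q(J(-11)) = -46468 + (3 - 1*(-4)²) = -46468 + (3 - 1*16) = -46468 + (3 - 16) = -46468 - 13 = -46481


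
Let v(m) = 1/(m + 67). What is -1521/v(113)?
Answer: -273780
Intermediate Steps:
v(m) = 1/(67 + m)
-1521/v(113) = -1521/(1/(67 + 113)) = -1521/(1/180) = -1521/1/180 = -1521*180 = -273780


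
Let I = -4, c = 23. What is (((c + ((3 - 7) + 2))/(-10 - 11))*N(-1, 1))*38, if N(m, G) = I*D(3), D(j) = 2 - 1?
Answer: 152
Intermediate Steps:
D(j) = 1
N(m, G) = -4 (N(m, G) = -4*1 = -4)
(((c + ((3 - 7) + 2))/(-10 - 11))*N(-1, 1))*38 = (((23 + ((3 - 7) + 2))/(-10 - 11))*(-4))*38 = (((23 + (-4 + 2))/(-21))*(-4))*38 = (((23 - 2)*(-1/21))*(-4))*38 = ((21*(-1/21))*(-4))*38 = -1*(-4)*38 = 4*38 = 152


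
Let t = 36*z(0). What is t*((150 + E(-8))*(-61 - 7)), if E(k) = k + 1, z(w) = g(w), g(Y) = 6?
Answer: -2100384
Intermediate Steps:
z(w) = 6
E(k) = 1 + k
t = 216 (t = 36*6 = 216)
t*((150 + E(-8))*(-61 - 7)) = 216*((150 + (1 - 8))*(-61 - 7)) = 216*((150 - 7)*(-68)) = 216*(143*(-68)) = 216*(-9724) = -2100384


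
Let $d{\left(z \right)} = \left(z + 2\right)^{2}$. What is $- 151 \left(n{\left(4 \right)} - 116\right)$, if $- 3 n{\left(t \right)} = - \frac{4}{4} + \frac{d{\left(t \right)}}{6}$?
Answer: $\frac{53303}{3} \approx 17768.0$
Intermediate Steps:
$d{\left(z \right)} = \left(2 + z\right)^{2}$
$n{\left(t \right)} = \frac{1}{3} - \frac{\left(2 + t\right)^{2}}{18}$ ($n{\left(t \right)} = - \frac{- \frac{4}{4} + \frac{\left(2 + t\right)^{2}}{6}}{3} = - \frac{\left(-4\right) \frac{1}{4} + \left(2 + t\right)^{2} \cdot \frac{1}{6}}{3} = - \frac{-1 + \frac{\left(2 + t\right)^{2}}{6}}{3} = \frac{1}{3} - \frac{\left(2 + t\right)^{2}}{18}$)
$- 151 \left(n{\left(4 \right)} - 116\right) = - 151 \left(\left(\frac{1}{3} - \frac{\left(2 + 4\right)^{2}}{18}\right) - 116\right) = - 151 \left(\left(\frac{1}{3} - \frac{6^{2}}{18}\right) - 116\right) = - 151 \left(\left(\frac{1}{3} - 2\right) - 116\right) = - 151 \left(- \frac{5}{3} - 116\right) = \left(-151\right) \left(- \frac{353}{3}\right) = \frac{53303}{3}$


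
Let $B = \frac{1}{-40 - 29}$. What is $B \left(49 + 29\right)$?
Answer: $- \frac{26}{23} \approx -1.1304$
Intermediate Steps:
$B = - \frac{1}{69}$ ($B = \frac{1}{-69} = - \frac{1}{69} \approx -0.014493$)
$B \left(49 + 29\right) = - \frac{49 + 29}{69} = \left(- \frac{1}{69}\right) 78 = - \frac{26}{23}$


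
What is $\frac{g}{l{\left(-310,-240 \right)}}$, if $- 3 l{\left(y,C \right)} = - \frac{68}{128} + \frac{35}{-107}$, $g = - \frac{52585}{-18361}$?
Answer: $\frac{540153120}{53962979} \approx 10.01$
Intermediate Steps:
$g = \frac{52585}{18361}$ ($g = \left(-52585\right) \left(- \frac{1}{18361}\right) = \frac{52585}{18361} \approx 2.864$)
$l{\left(y,C \right)} = \frac{2939}{10272}$ ($l{\left(y,C \right)} = - \frac{- \frac{68}{128} + \frac{35}{-107}}{3} = - \frac{\left(-68\right) \frac{1}{128} + 35 \left(- \frac{1}{107}\right)}{3} = - \frac{- \frac{17}{32} - \frac{35}{107}}{3} = \left(- \frac{1}{3}\right) \left(- \frac{2939}{3424}\right) = \frac{2939}{10272}$)
$\frac{g}{l{\left(-310,-240 \right)}} = \frac{52585}{18361 \cdot \frac{2939}{10272}} = \frac{52585}{18361} \cdot \frac{10272}{2939} = \frac{540153120}{53962979}$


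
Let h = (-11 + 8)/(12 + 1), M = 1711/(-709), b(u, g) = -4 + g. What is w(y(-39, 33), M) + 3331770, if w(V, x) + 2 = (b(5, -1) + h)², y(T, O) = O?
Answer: 563073416/169 ≈ 3.3318e+6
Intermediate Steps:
M = -1711/709 (M = 1711*(-1/709) = -1711/709 ≈ -2.4133)
h = -3/13 ≈ -0.23077
w(V, x) = 4286/169 (w(V, x) = -2 + ((-4 - 1) - 3/13)² = -2 + (-5 - 3/13)² = -2 + (-68/13)² = -2 + 4624/169 = 4286/169)
w(y(-39, 33), M) + 3331770 = 4286/169 + 3331770 = 563073416/169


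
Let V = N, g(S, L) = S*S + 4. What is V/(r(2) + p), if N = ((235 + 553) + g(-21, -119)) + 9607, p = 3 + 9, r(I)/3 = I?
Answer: 5420/9 ≈ 602.22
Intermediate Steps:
g(S, L) = 4 + S² (g(S, L) = S² + 4 = 4 + S²)
r(I) = 3*I
p = 12
N = 10840 (N = ((235 + 553) + (4 + (-21)²)) + 9607 = (788 + (4 + 441)) + 9607 = (788 + 445) + 9607 = 1233 + 9607 = 10840)
V = 10840
V/(r(2) + p) = 10840/(3*2 + 12) = 10840/(6 + 12) = 10840/18 = (1/18)*10840 = 5420/9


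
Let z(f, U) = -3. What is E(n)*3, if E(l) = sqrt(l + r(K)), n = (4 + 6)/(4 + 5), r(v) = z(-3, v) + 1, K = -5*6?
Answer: 2*I*sqrt(2) ≈ 2.8284*I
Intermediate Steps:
K = -30
r(v) = -2 (r(v) = -3 + 1 = -2)
n = 10/9 ≈ 1.1111
E(l) = sqrt(-2 + l) (E(l) = sqrt(l - 2) = sqrt(-2 + l))
E(n)*3 = sqrt(-2 + 10/9)*3 = sqrt(-8/9)*3 = (2*I*sqrt(2)/3)*3 = 2*I*sqrt(2)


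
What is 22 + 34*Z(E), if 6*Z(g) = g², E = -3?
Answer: 73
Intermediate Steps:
Z(g) = g²/6
22 + 34*Z(E) = 22 + 34*((⅙)*(-3)²) = 22 + 34*((⅙)*9) = 22 + 34*(3/2) = 22 + 51 = 73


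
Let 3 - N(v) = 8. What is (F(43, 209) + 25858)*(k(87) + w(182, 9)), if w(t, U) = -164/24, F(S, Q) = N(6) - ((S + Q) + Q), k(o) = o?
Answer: 2035592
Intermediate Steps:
N(v) = -5 (N(v) = 3 - 1*8 = 3 - 8 = -5)
F(S, Q) = -5 - S - 2*Q (F(S, Q) = -5 - ((S + Q) + Q) = -5 - ((Q + S) + Q) = -5 - (S + 2*Q) = -5 + (-S - 2*Q) = -5 - S - 2*Q)
w(t, U) = -41/6 (w(t, U) = -164*1/24 = -41/6)
(F(43, 209) + 25858)*(k(87) + w(182, 9)) = ((-5 - 1*43 - 2*209) + 25858)*(87 - 41/6) = ((-5 - 43 - 418) + 25858)*(481/6) = (-466 + 25858)*(481/6) = 25392*(481/6) = 2035592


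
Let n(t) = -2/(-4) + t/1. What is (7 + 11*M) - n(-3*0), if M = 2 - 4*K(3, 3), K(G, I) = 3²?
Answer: -735/2 ≈ -367.50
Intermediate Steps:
K(G, I) = 9
M = -34 (M = 2 - 4*9 = 2 - 36 = -34)
n(t) = ½ + t (n(t) = -2*(-¼) + t*1 = ½ + t)
(7 + 11*M) - n(-3*0) = (7 + 11*(-34)) - (½ - 3*0) = (7 - 374) - (½ + 0) = -367 - 1*½ = -367 - ½ = -735/2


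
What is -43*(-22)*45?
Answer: 42570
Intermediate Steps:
-43*(-22)*45 = 946*45 = 42570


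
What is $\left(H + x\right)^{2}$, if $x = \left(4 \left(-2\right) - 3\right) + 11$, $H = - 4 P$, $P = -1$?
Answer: $16$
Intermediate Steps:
$H = 4$ ($H = \left(-4\right) \left(-1\right) = 4$)
$x = 0$ ($x = \left(-8 - 3\right) + 11 = -11 + 11 = 0$)
$\left(H + x\right)^{2} = \left(4 + 0\right)^{2} = 4^{2} = 16$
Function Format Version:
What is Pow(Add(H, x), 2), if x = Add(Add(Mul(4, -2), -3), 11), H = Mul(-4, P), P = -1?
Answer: 16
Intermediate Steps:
H = 4 (H = Mul(-4, -1) = 4)
x = 0 (x = Add(Add(-8, -3), 11) = Add(-11, 11) = 0)
Pow(Add(H, x), 2) = Pow(Add(4, 0), 2) = Pow(4, 2) = 16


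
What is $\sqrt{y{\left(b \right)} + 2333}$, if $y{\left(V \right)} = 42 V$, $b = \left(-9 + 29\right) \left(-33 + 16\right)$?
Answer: $i \sqrt{11947} \approx 109.3 i$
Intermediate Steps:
$b = -340$ ($b = 20 \left(-17\right) = -340$)
$\sqrt{y{\left(b \right)} + 2333} = \sqrt{42 \left(-340\right) + 2333} = \sqrt{-14280 + 2333} = \sqrt{-11947} = i \sqrt{11947}$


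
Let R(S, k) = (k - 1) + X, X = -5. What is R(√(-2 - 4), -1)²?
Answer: 49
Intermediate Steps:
R(S, k) = -6 + k (R(S, k) = (k - 1) - 5 = (-1 + k) - 5 = -6 + k)
R(√(-2 - 4), -1)² = (-6 - 1)² = (-7)² = 49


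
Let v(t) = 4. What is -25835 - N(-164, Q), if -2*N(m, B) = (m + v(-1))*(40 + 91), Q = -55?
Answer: -36315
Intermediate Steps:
N(m, B) = -262 - 131*m/2 (N(m, B) = -(m + 4)*(40 + 91)/2 = -(4 + m)*131/2 = -(524 + 131*m)/2 = -262 - 131*m/2)
-25835 - N(-164, Q) = -25835 - (-262 - 131/2*(-164)) = -25835 - (-262 + 10742) = -25835 - 1*10480 = -25835 - 10480 = -36315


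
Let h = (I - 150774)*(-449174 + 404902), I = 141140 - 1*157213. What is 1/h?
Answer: 1/7386650384 ≈ 1.3538e-10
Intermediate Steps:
I = -16073 (I = 141140 - 157213 = -16073)
h = 7386650384 (h = (-16073 - 150774)*(-449174 + 404902) = -166847*(-44272) = 7386650384)
1/h = 1/7386650384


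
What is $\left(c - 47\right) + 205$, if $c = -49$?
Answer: $109$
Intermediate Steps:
$\left(c - 47\right) + 205 = \left(-49 - 47\right) + 205 = -96 + 205 = 109$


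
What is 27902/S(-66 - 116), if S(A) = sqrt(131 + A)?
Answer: -27902*I*sqrt(51)/51 ≈ -3907.1*I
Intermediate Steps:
27902/S(-66 - 116) = 27902/(sqrt(131 + (-66 - 116))) = 27902/(sqrt(131 - 182)) = 27902/(sqrt(-51)) = 27902/((I*sqrt(51))) = 27902*(-I*sqrt(51)/51) = -27902*I*sqrt(51)/51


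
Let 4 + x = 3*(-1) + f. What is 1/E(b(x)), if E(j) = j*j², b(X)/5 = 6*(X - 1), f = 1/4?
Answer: -8/100544625 ≈ -7.9567e-8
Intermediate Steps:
f = ¼ ≈ 0.25000
x = -27/4 (x = -4 + (3*(-1) + ¼) = -4 + (-3 + ¼) = -4 - 11/4 = -27/4 ≈ -6.7500)
b(X) = -30 + 30*X (b(X) = 5*(6*(X - 1)) = 5*(6*(-1 + X)) = 5*(-6 + 6*X) = -30 + 30*X)
E(j) = j³
1/E(b(x)) = 1/((-30 + 30*(-27/4))³) = 1/((-30 - 405/2)³) = 1/((-465/2)³) = 1/(-100544625/8) = -8/100544625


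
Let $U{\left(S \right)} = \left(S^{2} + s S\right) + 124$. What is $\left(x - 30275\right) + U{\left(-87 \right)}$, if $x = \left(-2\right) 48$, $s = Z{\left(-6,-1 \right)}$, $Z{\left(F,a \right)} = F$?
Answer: $-22156$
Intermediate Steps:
$s = -6$
$x = -96$
$U{\left(S \right)} = 124 + S^{2} - 6 S$ ($U{\left(S \right)} = \left(S^{2} - 6 S\right) + 124 = 124 + S^{2} - 6 S$)
$\left(x - 30275\right) + U{\left(-87 \right)} = \left(-96 - 30275\right) + \left(124 + \left(-87\right)^{2} - -522\right) = -30371 + \left(124 + 7569 + 522\right) = -30371 + 8215 = -22156$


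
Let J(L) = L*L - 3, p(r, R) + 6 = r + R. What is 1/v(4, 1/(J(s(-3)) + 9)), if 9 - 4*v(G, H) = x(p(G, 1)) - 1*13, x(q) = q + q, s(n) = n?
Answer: ⅙ ≈ 0.16667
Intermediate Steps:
p(r, R) = -6 + R + r (p(r, R) = -6 + (r + R) = -6 + (R + r) = -6 + R + r)
x(q) = 2*q
J(L) = -3 + L² (J(L) = L² - 3 = -3 + L²)
v(G, H) = 8 - G/2 (v(G, H) = 9/4 - (2*(-6 + 1 + G) - 1*13)/4 = 9/4 - (2*(-5 + G) - 13)/4 = 9/4 - ((-10 + 2*G) - 13)/4 = 9/4 - (-23 + 2*G)/4 = 9/4 + (23/4 - G/2) = 8 - G/2)
1/v(4, 1/(J(s(-3)) + 9)) = 1/(8 - ½*4) = 1/(8 - 2) = 1/6 = ⅙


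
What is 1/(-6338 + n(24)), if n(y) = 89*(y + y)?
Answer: -1/2066 ≈ -0.00048403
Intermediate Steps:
n(y) = 178*y (n(y) = 89*(2*y) = 178*y)
1/(-6338 + n(24)) = 1/(-6338 + 178*24) = 1/(-6338 + 4272) = 1/(-2066) = -1/2066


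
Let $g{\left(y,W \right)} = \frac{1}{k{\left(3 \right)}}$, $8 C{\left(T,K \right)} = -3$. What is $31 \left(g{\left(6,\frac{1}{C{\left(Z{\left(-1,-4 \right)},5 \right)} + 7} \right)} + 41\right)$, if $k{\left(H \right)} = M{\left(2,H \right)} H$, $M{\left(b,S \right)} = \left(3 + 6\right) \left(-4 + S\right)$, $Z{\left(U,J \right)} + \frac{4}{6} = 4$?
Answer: $\frac{34286}{27} \approx 1269.9$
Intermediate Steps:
$Z{\left(U,J \right)} = \frac{10}{3}$ ($Z{\left(U,J \right)} = - \frac{2}{3} + 4 = \frac{10}{3}$)
$C{\left(T,K \right)} = - \frac{3}{8}$ ($C{\left(T,K \right)} = \frac{1}{8} \left(-3\right) = - \frac{3}{8}$)
$M{\left(b,S \right)} = -36 + 9 S$ ($M{\left(b,S \right)} = 9 \left(-4 + S\right) = -36 + 9 S$)
$k{\left(H \right)} = H \left(-36 + 9 H\right)$ ($k{\left(H \right)} = \left(-36 + 9 H\right) H = H \left(-36 + 9 H\right)$)
$g{\left(y,W \right)} = - \frac{1}{27}$ ($g{\left(y,W \right)} = \frac{1}{9 \cdot 3 \left(-4 + 3\right)} = \frac{1}{9 \cdot 3 \left(-1\right)} = \frac{1}{-27} = - \frac{1}{27}$)
$31 \left(g{\left(6,\frac{1}{C{\left(Z{\left(-1,-4 \right)},5 \right)} + 7} \right)} + 41\right) = 31 \left(- \frac{1}{27} + 41\right) = 31 \cdot \frac{1106}{27} = \frac{34286}{27}$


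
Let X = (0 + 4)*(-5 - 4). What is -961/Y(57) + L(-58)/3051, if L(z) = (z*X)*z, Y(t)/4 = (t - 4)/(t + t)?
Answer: -19995739/35934 ≈ -556.46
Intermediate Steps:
Y(t) = 2*(-4 + t)/t (Y(t) = 4*((t - 4)/(t + t)) = 4*((-4 + t)/((2*t))) = 4*((-4 + t)*(1/(2*t))) = 4*((-4 + t)/(2*t)) = 2*(-4 + t)/t)
X = -36 (X = 4*(-9) = -36)
L(z) = -36*z**2 (L(z) = (z*(-36))*z = (-36*z)*z = -36*z**2)
-961/Y(57) + L(-58)/3051 = -961/(2 - 8/57) - 36*(-58)**2/3051 = -961/(2 - 8*1/57) - 36*3364*(1/3051) = -961/(2 - 8/57) - 121104*1/3051 = -961/106/57 - 13456/339 = -961*57/106 - 13456/339 = -54777/106 - 13456/339 = -19995739/35934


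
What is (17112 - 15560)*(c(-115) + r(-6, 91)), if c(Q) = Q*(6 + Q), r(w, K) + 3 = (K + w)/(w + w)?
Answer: 58316012/3 ≈ 1.9439e+7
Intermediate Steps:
r(w, K) = -3 + (K + w)/(2*w) (r(w, K) = -3 + (K + w)/(w + w) = -3 + (K + w)/((2*w)) = -3 + (K + w)*(1/(2*w)) = -3 + (K + w)/(2*w))
(17112 - 15560)*(c(-115) + r(-6, 91)) = (17112 - 15560)*(-115*(6 - 115) + (1/2)*(91 - 5*(-6))/(-6)) = 1552*(-115*(-109) + (1/2)*(-1/6)*(91 + 30)) = 1552*(12535 + (1/2)*(-1/6)*121) = 1552*(12535 - 121/12) = 1552*(150299/12) = 58316012/3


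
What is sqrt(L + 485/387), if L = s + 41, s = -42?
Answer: 7*sqrt(86)/129 ≈ 0.50322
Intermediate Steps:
L = -1 (L = -42 + 41 = -1)
sqrt(L + 485/387) = sqrt(-1 + 485/387) = sqrt(98/387) = 7*sqrt(86)/129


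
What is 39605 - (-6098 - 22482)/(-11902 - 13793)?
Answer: 203524379/5139 ≈ 39604.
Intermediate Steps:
39605 - (-6098 - 22482)/(-11902 - 13793) = 39605 - (-28580)/(-25695) = 39605 - (-28580)*(-1)/25695 = 39605 - 1*5716/5139 = 39605 - 5716/5139 = 203524379/5139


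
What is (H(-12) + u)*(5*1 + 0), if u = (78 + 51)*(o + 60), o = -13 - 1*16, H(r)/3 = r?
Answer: 19815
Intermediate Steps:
H(r) = 3*r
o = -29 (o = -13 - 16 = -29)
u = 3999 (u = (78 + 51)*(-29 + 60) = 129*31 = 3999)
(H(-12) + u)*(5*1 + 0) = (3*(-12) + 3999)*(5*1 + 0) = (-36 + 3999)*(5 + 0) = 3963*5 = 19815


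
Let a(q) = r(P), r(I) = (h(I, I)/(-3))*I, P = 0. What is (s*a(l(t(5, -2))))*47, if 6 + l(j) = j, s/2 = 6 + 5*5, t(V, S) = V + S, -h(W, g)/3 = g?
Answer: 0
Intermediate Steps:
h(W, g) = -3*g
t(V, S) = S + V
s = 62 (s = 2*(6 + 5*5) = 2*(6 + 25) = 2*31 = 62)
l(j) = -6 + j
r(I) = I² (r(I) = (-3*I/(-3))*I = (-3*I*(-⅓))*I = I*I = I²)
a(q) = 0 (a(q) = 0² = 0)
(s*a(l(t(5, -2))))*47 = (62*0)*47 = 0*47 = 0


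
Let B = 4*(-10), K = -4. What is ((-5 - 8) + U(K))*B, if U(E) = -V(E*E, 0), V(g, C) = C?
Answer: 520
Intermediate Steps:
U(E) = 0 (U(E) = -1*0 = 0)
B = -40
((-5 - 8) + U(K))*B = ((-5 - 8) + 0)*(-40) = (-13 + 0)*(-40) = -13*(-40) = 520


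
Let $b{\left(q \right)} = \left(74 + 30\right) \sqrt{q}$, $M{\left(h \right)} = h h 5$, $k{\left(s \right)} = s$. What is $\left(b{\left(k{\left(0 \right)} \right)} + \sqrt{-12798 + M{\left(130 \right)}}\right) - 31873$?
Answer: $-31873 + \sqrt{71702} \approx -31605.0$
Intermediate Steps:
$M{\left(h \right)} = 5 h^{2}$ ($M{\left(h \right)} = h^{2} \cdot 5 = 5 h^{2}$)
$b{\left(q \right)} = 104 \sqrt{q}$
$\left(b{\left(k{\left(0 \right)} \right)} + \sqrt{-12798 + M{\left(130 \right)}}\right) - 31873 = \left(104 \sqrt{0} + \sqrt{-12798 + 5 \cdot 130^{2}}\right) - 31873 = \left(104 \cdot 0 + \sqrt{-12798 + 5 \cdot 16900}\right) - 31873 = \left(0 + \sqrt{-12798 + 84500}\right) - 31873 = \left(0 + \sqrt{71702}\right) - 31873 = \sqrt{71702} - 31873 = -31873 + \sqrt{71702}$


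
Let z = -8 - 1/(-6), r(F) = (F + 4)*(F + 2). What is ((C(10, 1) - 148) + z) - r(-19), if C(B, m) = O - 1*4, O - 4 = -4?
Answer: -2489/6 ≈ -414.83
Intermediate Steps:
O = 0 (O = 4 - 4 = 0)
C(B, m) = -4 (C(B, m) = 0 - 1*4 = 0 - 4 = -4)
r(F) = (2 + F)*(4 + F) (r(F) = (4 + F)*(2 + F) = (2 + F)*(4 + F))
z = -47/6 (z = -8 - 1*(-⅙) = -8 + ⅙ = -47/6 ≈ -7.8333)
((C(10, 1) - 148) + z) - r(-19) = ((-4 - 148) - 47/6) - (8 + (-19)² + 6*(-19)) = (-152 - 47/6) - (8 + 361 - 114) = -959/6 - 1*255 = -959/6 - 255 = -2489/6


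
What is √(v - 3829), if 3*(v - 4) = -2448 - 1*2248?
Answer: I*√48513/3 ≈ 73.419*I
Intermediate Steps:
v = -4684/3 (v = 4 + (-2448 - 1*2248)/3 = 4 + (-2448 - 2248)/3 = 4 + (⅓)*(-4696) = 4 - 4696/3 = -4684/3 ≈ -1561.3)
√(v - 3829) = √(-4684/3 - 3829) = √(-16171/3) = I*√48513/3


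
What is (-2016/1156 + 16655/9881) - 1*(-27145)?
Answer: 77515339576/2855609 ≈ 27145.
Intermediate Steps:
(-2016/1156 + 16655/9881) - 1*(-27145) = (-2016*1/1156 + 16655*(1/9881)) + 27145 = (-504/289 + 16655/9881) + 27145 = -166729/2855609 + 27145 = 77515339576/2855609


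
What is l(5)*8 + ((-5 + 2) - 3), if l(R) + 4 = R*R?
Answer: 162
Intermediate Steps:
l(R) = -4 + R**2 (l(R) = -4 + R*R = -4 + R**2)
l(5)*8 + ((-5 + 2) - 3) = (-4 + 5**2)*8 + ((-5 + 2) - 3) = (-4 + 25)*8 + (-3 - 3) = 21*8 - 6 = 168 - 6 = 162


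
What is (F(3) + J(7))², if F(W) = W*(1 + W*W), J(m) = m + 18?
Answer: 3025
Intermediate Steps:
J(m) = 18 + m
F(W) = W*(1 + W²)
(F(3) + J(7))² = ((3 + 3³) + (18 + 7))² = ((3 + 27) + 25)² = (30 + 25)² = 55² = 3025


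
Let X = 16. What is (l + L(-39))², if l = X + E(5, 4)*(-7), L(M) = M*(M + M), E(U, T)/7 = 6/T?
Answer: 35628961/4 ≈ 8.9072e+6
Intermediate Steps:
E(U, T) = 42/T (E(U, T) = 7*(6/T) = 42/T)
L(M) = 2*M² (L(M) = M*(2*M) = 2*M²)
l = -115/2 (l = 16 + (42/4)*(-7) = 16 + (42*(¼))*(-7) = 16 + (21/2)*(-7) = 16 - 147/2 = -115/2 ≈ -57.500)
(l + L(-39))² = (-115/2 + 2*(-39)²)² = (-115/2 + 2*1521)² = (-115/2 + 3042)² = (5969/2)² = 35628961/4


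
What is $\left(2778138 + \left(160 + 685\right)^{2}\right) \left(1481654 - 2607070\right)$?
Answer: $-3930136114808$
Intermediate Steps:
$\left(2778138 + \left(160 + 685\right)^{2}\right) \left(1481654 - 2607070\right) = \left(2778138 + 845^{2}\right) \left(-1125416\right) = \left(2778138 + 714025\right) \left(-1125416\right) = 3492163 \left(-1125416\right) = -3930136114808$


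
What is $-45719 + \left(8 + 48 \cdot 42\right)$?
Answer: $-43695$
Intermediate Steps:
$-45719 + \left(8 + 48 \cdot 42\right) = -45719 + \left(8 + 2016\right) = -45719 + 2024 = -43695$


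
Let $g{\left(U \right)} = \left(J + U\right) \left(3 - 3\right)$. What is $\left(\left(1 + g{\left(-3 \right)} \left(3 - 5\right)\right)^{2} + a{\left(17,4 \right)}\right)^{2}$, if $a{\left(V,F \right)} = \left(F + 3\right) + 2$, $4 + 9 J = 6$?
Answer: $100$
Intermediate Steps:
$J = \frac{2}{9}$ ($J = - \frac{4}{9} + \frac{1}{9} \cdot 6 = - \frac{4}{9} + \frac{2}{3} = \frac{2}{9} \approx 0.22222$)
$a{\left(V,F \right)} = 5 + F$ ($a{\left(V,F \right)} = \left(3 + F\right) + 2 = 5 + F$)
$g{\left(U \right)} = 0$ ($g{\left(U \right)} = \left(\frac{2}{9} + U\right) \left(3 - 3\right) = \left(\frac{2}{9} + U\right) 0 = 0$)
$\left(\left(1 + g{\left(-3 \right)} \left(3 - 5\right)\right)^{2} + a{\left(17,4 \right)}\right)^{2} = \left(\left(1 + 0 \left(3 - 5\right)\right)^{2} + \left(5 + 4\right)\right)^{2} = \left(\left(1 + 0 \left(-2\right)\right)^{2} + 9\right)^{2} = \left(\left(1 + 0\right)^{2} + 9\right)^{2} = \left(1^{2} + 9\right)^{2} = \left(1 + 9\right)^{2} = 10^{2} = 100$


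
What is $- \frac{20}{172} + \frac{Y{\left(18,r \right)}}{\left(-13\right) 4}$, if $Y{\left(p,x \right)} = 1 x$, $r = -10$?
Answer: $\frac{85}{1118} \approx 0.076029$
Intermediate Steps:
$Y{\left(p,x \right)} = x$
$- \frac{20}{172} + \frac{Y{\left(18,r \right)}}{\left(-13\right) 4} = - \frac{20}{172} - \frac{10}{\left(-13\right) 4} = \left(-20\right) \frac{1}{172} - \frac{10}{-52} = - \frac{5}{43} - - \frac{5}{26} = - \frac{5}{43} + \frac{5}{26} = \frac{85}{1118}$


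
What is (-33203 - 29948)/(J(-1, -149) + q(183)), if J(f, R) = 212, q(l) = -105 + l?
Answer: -63151/290 ≈ -217.76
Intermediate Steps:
(-33203 - 29948)/(J(-1, -149) + q(183)) = (-33203 - 29948)/(212 + (-105 + 183)) = -63151/(212 + 78) = -63151/290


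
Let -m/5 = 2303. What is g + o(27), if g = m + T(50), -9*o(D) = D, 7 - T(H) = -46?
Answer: -11465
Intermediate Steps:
m = -11515 (m = -5*2303 = -11515)
T(H) = 53 (T(H) = 7 - 1*(-46) = 7 + 46 = 53)
o(D) = -D/9
g = -11462 (g = -11515 + 53 = -11462)
g + o(27) = -11462 - ⅑*27 = -11462 - 3 = -11465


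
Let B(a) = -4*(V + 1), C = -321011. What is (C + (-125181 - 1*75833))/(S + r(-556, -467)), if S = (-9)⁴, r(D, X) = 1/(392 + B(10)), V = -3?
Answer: -208810000/2624401 ≈ -79.565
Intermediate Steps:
B(a) = 8 (B(a) = -4*(-3 + 1) = -4*(-2) = 8)
r(D, X) = 1/400 (r(D, X) = 1/(392 + 8) = 1/400)
S = 6561
(C + (-125181 - 1*75833))/(S + r(-556, -467)) = (-321011 + (-125181 - 1*75833))/(6561 + 1/400) = (-321011 + (-125181 - 75833))/(2624401/400) = (-321011 - 201014)*(400/2624401) = -522025*400/2624401 = -208810000/2624401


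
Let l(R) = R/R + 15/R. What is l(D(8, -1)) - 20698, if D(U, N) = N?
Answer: -20712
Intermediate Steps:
l(R) = 1 + 15/R
l(D(8, -1)) - 20698 = (15 - 1)/(-1) - 20698 = -1*14 - 20698 = -14 - 20698 = -20712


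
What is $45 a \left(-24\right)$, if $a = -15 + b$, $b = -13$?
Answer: $30240$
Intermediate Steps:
$a = -28$ ($a = -15 - 13 = -28$)
$45 a \left(-24\right) = 45 \left(-28\right) \left(-24\right) = \left(-1260\right) \left(-24\right) = 30240$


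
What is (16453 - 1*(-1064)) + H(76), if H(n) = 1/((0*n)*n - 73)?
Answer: 1278740/73 ≈ 17517.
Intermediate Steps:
H(n) = -1/73 (H(n) = 1/(0*n - 73) = 1/(0 - 73) = 1/(-73) = -1/73)
(16453 - 1*(-1064)) + H(76) = (16453 - 1*(-1064)) - 1/73 = (16453 + 1064) - 1/73 = 17517 - 1/73 = 1278740/73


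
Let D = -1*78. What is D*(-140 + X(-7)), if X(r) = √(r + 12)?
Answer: 10920 - 78*√5 ≈ 10746.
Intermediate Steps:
D = -78
X(r) = √(12 + r)
D*(-140 + X(-7)) = -78*(-140 + √(12 - 7)) = -78*(-140 + √5) = 10920 - 78*√5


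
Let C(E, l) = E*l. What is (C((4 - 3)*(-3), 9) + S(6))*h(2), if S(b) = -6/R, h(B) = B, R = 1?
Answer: -66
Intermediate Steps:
S(b) = -6 (S(b) = -6/1 = -6*1 = -6)
(C((4 - 3)*(-3), 9) + S(6))*h(2) = (((4 - 3)*(-3))*9 - 6)*2 = ((1*(-3))*9 - 6)*2 = (-3*9 - 6)*2 = (-27 - 6)*2 = -33*2 = -66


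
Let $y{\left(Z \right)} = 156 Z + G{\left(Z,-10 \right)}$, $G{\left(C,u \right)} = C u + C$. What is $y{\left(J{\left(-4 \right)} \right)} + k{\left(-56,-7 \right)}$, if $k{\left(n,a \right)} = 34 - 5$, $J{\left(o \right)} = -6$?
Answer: $-853$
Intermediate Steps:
$G{\left(C,u \right)} = C + C u$
$k{\left(n,a \right)} = 29$
$y{\left(Z \right)} = 147 Z$ ($y{\left(Z \right)} = 156 Z + Z \left(1 - 10\right) = 156 Z + Z \left(-9\right) = 156 Z - 9 Z = 147 Z$)
$y{\left(J{\left(-4 \right)} \right)} + k{\left(-56,-7 \right)} = 147 \left(-6\right) + 29 = -882 + 29 = -853$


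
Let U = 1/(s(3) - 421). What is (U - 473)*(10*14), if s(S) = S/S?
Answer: -198661/3 ≈ -66220.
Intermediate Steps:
s(S) = 1
U = -1/420 (U = 1/(1 - 421) = 1/(-420) = -1/420 ≈ -0.0023810)
(U - 473)*(10*14) = (-1/420 - 473)*(10*14) = -198661/420*140 = -198661/3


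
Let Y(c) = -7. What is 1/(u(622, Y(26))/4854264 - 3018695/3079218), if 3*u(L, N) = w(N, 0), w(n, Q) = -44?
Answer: -934208567847/915849226709 ≈ -1.0200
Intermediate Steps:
u(L, N) = -44/3 (u(L, N) = (1/3)*(-44) = -44/3)
1/(u(622, Y(26))/4854264 - 3018695/3079218) = 1/(-44/3/4854264 - 3018695/3079218) = 1/(-44/3*1/4854264 - 3018695*1/3079218) = 1/(-11/3640698 - 3018695/3079218) = 1/(-915849226709/934208567847) = -934208567847/915849226709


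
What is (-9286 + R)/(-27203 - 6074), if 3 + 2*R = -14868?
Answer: 33443/66554 ≈ 0.50249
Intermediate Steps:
R = -14871/2 (R = -3/2 + (½)*(-14868) = -3/2 - 7434 = -14871/2 ≈ -7435.5)
(-9286 + R)/(-27203 - 6074) = (-9286 - 14871/2)/(-27203 - 6074) = -33443/2/(-33277) = -33443/2*(-1/33277) = 33443/66554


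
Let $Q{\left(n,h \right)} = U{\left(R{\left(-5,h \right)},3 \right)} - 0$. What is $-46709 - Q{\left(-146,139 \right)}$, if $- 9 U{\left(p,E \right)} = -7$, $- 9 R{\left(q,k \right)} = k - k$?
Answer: $- \frac{420388}{9} \approx -46710.0$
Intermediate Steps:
$R{\left(q,k \right)} = 0$ ($R{\left(q,k \right)} = - \frac{k - k}{9} = \left(- \frac{1}{9}\right) 0 = 0$)
$U{\left(p,E \right)} = \frac{7}{9}$ ($U{\left(p,E \right)} = \left(- \frac{1}{9}\right) \left(-7\right) = \frac{7}{9}$)
$Q{\left(n,h \right)} = \frac{7}{9}$ ($Q{\left(n,h \right)} = \frac{7}{9} - 0 = \frac{7}{9} + 0 = \frac{7}{9}$)
$-46709 - Q{\left(-146,139 \right)} = -46709 - \frac{7}{9} = - \frac{420388}{9}$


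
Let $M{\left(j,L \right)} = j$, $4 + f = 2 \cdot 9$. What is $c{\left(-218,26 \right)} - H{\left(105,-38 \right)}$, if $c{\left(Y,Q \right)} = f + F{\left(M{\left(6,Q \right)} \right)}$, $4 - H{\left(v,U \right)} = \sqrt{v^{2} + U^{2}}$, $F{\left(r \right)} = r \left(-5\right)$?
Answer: $-20 + \sqrt{12469} \approx 91.665$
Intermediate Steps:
$f = 14$ ($f = -4 + 2 \cdot 9 = -4 + 18 = 14$)
$F{\left(r \right)} = - 5 r$
$H{\left(v,U \right)} = 4 - \sqrt{U^{2} + v^{2}}$ ($H{\left(v,U \right)} = 4 - \sqrt{v^{2} + U^{2}} = 4 - \sqrt{U^{2} + v^{2}}$)
$c{\left(Y,Q \right)} = -16$ ($c{\left(Y,Q \right)} = 14 - 30 = -16$)
$c{\left(-218,26 \right)} - H{\left(105,-38 \right)} = -16 - \left(4 - \sqrt{\left(-38\right)^{2} + 105^{2}}\right) = -16 - \left(4 - \sqrt{1444 + 11025}\right) = -16 - \left(4 - \sqrt{12469}\right) = -20 + \sqrt{12469}$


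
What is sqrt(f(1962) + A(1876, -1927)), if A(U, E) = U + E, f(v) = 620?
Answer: sqrt(569) ≈ 23.854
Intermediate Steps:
A(U, E) = E + U
sqrt(f(1962) + A(1876, -1927)) = sqrt(620 + (-1927 + 1876)) = sqrt(620 - 51) = sqrt(569)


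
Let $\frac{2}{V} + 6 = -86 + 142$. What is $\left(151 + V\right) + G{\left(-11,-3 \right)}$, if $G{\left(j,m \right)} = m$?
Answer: $\frac{3701}{25} \approx 148.04$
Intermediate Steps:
$V = \frac{1}{25}$ ($V = \frac{2}{-6 + \left(-86 + 142\right)} = \frac{2}{-6 + 56} = \frac{2}{50} = 2 \cdot \frac{1}{50} = \frac{1}{25} \approx 0.04$)
$\left(151 + V\right) + G{\left(-11,-3 \right)} = \left(151 + \frac{1}{25}\right) - 3 = \frac{3776}{25} - 3 = \frac{3701}{25}$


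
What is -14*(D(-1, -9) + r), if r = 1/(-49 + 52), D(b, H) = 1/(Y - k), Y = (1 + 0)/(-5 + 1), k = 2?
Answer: 14/9 ≈ 1.5556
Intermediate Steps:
Y = -¼ (Y = 1/(-4) = 1*(-¼) = -¼ ≈ -0.25000)
D(b, H) = -4/9 (D(b, H) = 1/(-¼ - 1*2) = 1/(-¼ - 2) = 1/(-9/4) = -4/9)
r = ⅓ (r = 1/3 = ⅓ ≈ 0.33333)
-14*(D(-1, -9) + r) = -14*(-4/9 + ⅓) = -14*(-⅑) = 14/9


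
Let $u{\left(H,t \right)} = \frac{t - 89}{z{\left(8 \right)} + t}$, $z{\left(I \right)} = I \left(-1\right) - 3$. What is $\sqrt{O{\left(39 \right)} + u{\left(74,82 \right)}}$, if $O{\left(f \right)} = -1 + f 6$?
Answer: $\frac{2 \sqrt{293514}}{71} \approx 15.261$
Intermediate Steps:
$z{\left(I \right)} = -3 - I$ ($z{\left(I \right)} = - I - 3 = -3 - I$)
$O{\left(f \right)} = -1 + 6 f$
$u{\left(H,t \right)} = \frac{-89 + t}{-11 + t}$ ($u{\left(H,t \right)} = \frac{t - 89}{\left(-3 - 8\right) + t} = \frac{-89 + t}{\left(-3 - 8\right) + t} = \frac{-89 + t}{-11 + t}$)
$\sqrt{O{\left(39 \right)} + u{\left(74,82 \right)}} = \sqrt{\left(-1 + 6 \cdot 39\right) + \frac{-89 + 82}{-11 + 82}} = \sqrt{\left(-1 + 234\right) + \frac{1}{71} \left(-7\right)} = \sqrt{233 + \frac{1}{71} \left(-7\right)} = \sqrt{233 - \frac{7}{71}} = \sqrt{\frac{16536}{71}} = \frac{2 \sqrt{293514}}{71}$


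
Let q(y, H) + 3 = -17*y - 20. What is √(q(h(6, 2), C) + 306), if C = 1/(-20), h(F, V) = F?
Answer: √181 ≈ 13.454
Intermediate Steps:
C = -1/20 ≈ -0.050000
q(y, H) = -23 - 17*y (q(y, H) = -3 + (-17*y - 20) = -3 + (-20 - 17*y) = -23 - 17*y)
√(q(h(6, 2), C) + 306) = √((-23 - 17*6) + 306) = √((-23 - 102) + 306) = √(-125 + 306) = √181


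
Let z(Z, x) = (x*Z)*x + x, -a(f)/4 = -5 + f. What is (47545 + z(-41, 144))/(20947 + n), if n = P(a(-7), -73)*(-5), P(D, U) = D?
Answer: -802487/20707 ≈ -38.754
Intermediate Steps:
a(f) = 20 - 4*f (a(f) = -4*(-5 + f) = 20 - 4*f)
n = -240 (n = (20 - 4*(-7))*(-5) = (20 + 28)*(-5) = 48*(-5) = -240)
z(Z, x) = x + Z*x**2 (z(Z, x) = (Z*x)*x + x = Z*x**2 + x = x + Z*x**2)
(47545 + z(-41, 144))/(20947 + n) = (47545 + 144*(1 - 41*144))/(20947 - 240) = (47545 + 144*(1 - 5904))/20707 = (47545 + 144*(-5903))*(1/20707) = (47545 - 850032)*(1/20707) = -802487*1/20707 = -802487/20707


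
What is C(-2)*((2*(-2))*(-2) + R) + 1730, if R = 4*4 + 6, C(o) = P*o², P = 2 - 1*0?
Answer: 1970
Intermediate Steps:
P = 2 (P = 2 + 0 = 2)
C(o) = 2*o²
R = 22 (R = 16 + 6 = 22)
C(-2)*((2*(-2))*(-2) + R) + 1730 = (2*(-2)²)*((2*(-2))*(-2) + 22) + 1730 = (2*4)*(-4*(-2) + 22) + 1730 = 8*(8 + 22) + 1730 = 8*30 + 1730 = 240 + 1730 = 1970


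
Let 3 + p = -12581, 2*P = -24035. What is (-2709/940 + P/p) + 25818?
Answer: 13880786167/537680 ≈ 25816.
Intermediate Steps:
P = -24035/2 (P = (½)*(-24035) = -24035/2 ≈ -12018.)
p = -12584 (p = -3 - 12581 = -12584)
(-2709/940 + P/p) + 25818 = (-2709/940 - 24035/2/(-12584)) + 25818 = (-2709*1/940 - 24035/2*(-1/12584)) + 25818 = (-2709/940 + 2185/2288) + 25818 = -1036073/537680 + 25818 = 13880786167/537680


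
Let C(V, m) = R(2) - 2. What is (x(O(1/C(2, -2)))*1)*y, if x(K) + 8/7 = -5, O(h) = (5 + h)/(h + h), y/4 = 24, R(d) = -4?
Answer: -4128/7 ≈ -589.71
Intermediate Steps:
y = 96 (y = 4*24 = 96)
C(V, m) = -6 (C(V, m) = -4 - 2 = -6)
O(h) = (5 + h)/(2*h) (O(h) = (5 + h)/((2*h)) = (5 + h)*(1/(2*h)) = (5 + h)/(2*h))
x(K) = -43/7 (x(K) = -8/7 - 5 = -43/7)
(x(O(1/C(2, -2)))*1)*y = -43/7*1*96 = -43/7*96 = -4128/7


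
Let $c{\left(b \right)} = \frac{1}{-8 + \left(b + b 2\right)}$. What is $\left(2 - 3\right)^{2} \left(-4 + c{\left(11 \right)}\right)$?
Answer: $- \frac{99}{25} \approx -3.96$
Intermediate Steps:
$c{\left(b \right)} = \frac{1}{-8 + 3 b}$ ($c{\left(b \right)} = \frac{1}{-8 + \left(b + 2 b\right)} = \frac{1}{-8 + 3 b}$)
$\left(2 - 3\right)^{2} \left(-4 + c{\left(11 \right)}\right) = \left(2 - 3\right)^{2} \left(-4 + \frac{1}{-8 + 3 \cdot 11}\right) = \left(-1\right)^{2} \left(-4 + \frac{1}{-8 + 33}\right) = 1 \left(-4 + \frac{1}{25}\right) = 1 \left(- \frac{99}{25}\right) = - \frac{99}{25}$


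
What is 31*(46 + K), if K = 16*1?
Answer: 1922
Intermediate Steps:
K = 16
31*(46 + K) = 31*(46 + 16) = 31*62 = 1922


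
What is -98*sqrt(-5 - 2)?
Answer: -98*I*sqrt(7) ≈ -259.28*I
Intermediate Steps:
-98*sqrt(-5 - 2) = -98*I*sqrt(7)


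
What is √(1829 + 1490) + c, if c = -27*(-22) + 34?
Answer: 628 + √3319 ≈ 685.61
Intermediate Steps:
c = 628 (c = 594 + 34 = 628)
√(1829 + 1490) + c = √(1829 + 1490) + 628 = √3319 + 628 = 628 + √3319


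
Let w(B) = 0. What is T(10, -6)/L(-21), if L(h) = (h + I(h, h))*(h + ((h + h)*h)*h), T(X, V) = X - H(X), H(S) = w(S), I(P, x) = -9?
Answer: 1/55629 ≈ 1.7976e-5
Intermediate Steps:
H(S) = 0
T(X, V) = X (T(X, V) = X - 1*0 = X + 0 = X)
L(h) = (-9 + h)*(h + 2*h**3) (L(h) = (h - 9)*(h + ((h + h)*h)*h) = (-9 + h)*(h + ((2*h)*h)*h) = (-9 + h)*(h + (2*h**2)*h) = (-9 + h)*(h + 2*h**3))
T(10, -6)/L(-21) = 10/(-21*(-9 - 21 - 18*(-21)**2 + 2*(-21)**3)) = 10/(-21*(-9 - 21 - 18*441 + 2*(-9261))) = 10/(-21*(-9 - 21 - 7938 - 18522)) = 10/(-21*(-26490)) = 10/556290 = (1/556290)*10 = 1/55629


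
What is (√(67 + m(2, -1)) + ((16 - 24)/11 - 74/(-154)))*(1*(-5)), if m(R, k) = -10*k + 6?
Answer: 95/77 - 5*√83 ≈ -44.318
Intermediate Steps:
m(R, k) = 6 - 10*k
(√(67 + m(2, -1)) + ((16 - 24)/11 - 74/(-154)))*(1*(-5)) = (√(67 + (6 - 10*(-1))) + ((16 - 24)/11 - 74/(-154)))*(1*(-5)) = (√(67 + (6 + 10)) + (-8*1/11 - 74*(-1/154)))*(-5) = (√(67 + 16) + (-8/11 + 37/77))*(-5) = (√83 - 19/77)*(-5) = (-19/77 + √83)*(-5) = 95/77 - 5*√83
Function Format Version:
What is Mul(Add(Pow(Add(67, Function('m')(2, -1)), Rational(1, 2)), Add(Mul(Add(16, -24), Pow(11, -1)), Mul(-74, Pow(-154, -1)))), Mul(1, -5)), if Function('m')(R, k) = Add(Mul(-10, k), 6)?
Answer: Add(Rational(95, 77), Mul(-5, Pow(83, Rational(1, 2)))) ≈ -44.318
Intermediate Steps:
Function('m')(R, k) = Add(6, Mul(-10, k))
Mul(Add(Pow(Add(67, Function('m')(2, -1)), Rational(1, 2)), Add(Mul(Add(16, -24), Pow(11, -1)), Mul(-74, Pow(-154, -1)))), Mul(1, -5)) = Mul(Add(Pow(Add(67, Add(6, Mul(-10, -1))), Rational(1, 2)), Add(Mul(Add(16, -24), Pow(11, -1)), Mul(-74, Pow(-154, -1)))), Mul(1, -5)) = Mul(Add(Pow(Add(67, Add(6, 10)), Rational(1, 2)), Add(Mul(-8, Rational(1, 11)), Mul(-74, Rational(-1, 154)))), -5) = Mul(Add(Pow(Add(67, 16), Rational(1, 2)), Add(Rational(-8, 11), Rational(37, 77))), -5) = Mul(Add(Pow(83, Rational(1, 2)), Rational(-19, 77)), -5) = Mul(Add(Rational(-19, 77), Pow(83, Rational(1, 2))), -5) = Add(Rational(95, 77), Mul(-5, Pow(83, Rational(1, 2))))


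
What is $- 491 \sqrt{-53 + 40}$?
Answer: $- 491 i \sqrt{13} \approx - 1770.3 i$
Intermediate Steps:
$- 491 \sqrt{-53 + 40} = - 491 \sqrt{-13} = - 491 i \sqrt{13}$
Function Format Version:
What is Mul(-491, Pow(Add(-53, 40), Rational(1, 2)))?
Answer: Mul(-491, I, Pow(13, Rational(1, 2))) ≈ Mul(-1770.3, I)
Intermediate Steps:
Mul(-491, Pow(Add(-53, 40), Rational(1, 2))) = Mul(-491, Pow(-13, Rational(1, 2))) = Mul(-491, Mul(I, Pow(13, Rational(1, 2)))) = Mul(-491, I, Pow(13, Rational(1, 2)))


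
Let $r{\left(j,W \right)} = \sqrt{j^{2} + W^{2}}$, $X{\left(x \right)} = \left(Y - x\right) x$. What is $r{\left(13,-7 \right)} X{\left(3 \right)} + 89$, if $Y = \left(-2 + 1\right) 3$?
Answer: $89 - 18 \sqrt{218} \approx -176.77$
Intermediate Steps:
$Y = -3$ ($Y = \left(-1\right) 3 = -3$)
$X{\left(x \right)} = x \left(-3 - x\right)$ ($X{\left(x \right)} = \left(-3 - x\right) x = x \left(-3 - x\right)$)
$r{\left(j,W \right)} = \sqrt{W^{2} + j^{2}}$
$r{\left(13,-7 \right)} X{\left(3 \right)} + 89 = \sqrt{\left(-7\right)^{2} + 13^{2}} \left(\left(-1\right) 3 \left(3 + 3\right)\right) + 89 = \sqrt{49 + 169} \left(\left(-1\right) 3 \cdot 6\right) + 89 = \sqrt{218} \left(-18\right) + 89 = - 18 \sqrt{218} + 89 = 89 - 18 \sqrt{218}$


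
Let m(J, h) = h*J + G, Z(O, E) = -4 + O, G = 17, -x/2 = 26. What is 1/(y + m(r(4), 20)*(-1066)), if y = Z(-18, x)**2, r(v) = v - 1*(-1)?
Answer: -1/124238 ≈ -8.0491e-6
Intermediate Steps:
x = -52 (x = -2*26 = -52)
r(v) = 1 + v (r(v) = v + 1 = 1 + v)
y = 484 (y = (-4 - 18)**2 = (-22)**2 = 484)
m(J, h) = 17 + J*h (m(J, h) = h*J + 17 = J*h + 17 = 17 + J*h)
1/(y + m(r(4), 20)*(-1066)) = 1/(484 + (17 + (1 + 4)*20)*(-1066)) = 1/(484 + (17 + 5*20)*(-1066)) = 1/(484 + (17 + 100)*(-1066)) = 1/(484 + 117*(-1066)) = 1/(484 - 124722) = 1/(-124238) = -1/124238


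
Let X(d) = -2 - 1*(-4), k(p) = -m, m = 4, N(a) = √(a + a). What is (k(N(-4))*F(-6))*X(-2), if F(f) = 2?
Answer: -16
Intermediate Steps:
N(a) = √2*√a (N(a) = √(2*a) = √2*√a)
k(p) = -4 (k(p) = -1*4 = -4)
X(d) = 2 (X(d) = -2 + 4 = 2)
(k(N(-4))*F(-6))*X(-2) = -4*2*2 = -8*2 = -16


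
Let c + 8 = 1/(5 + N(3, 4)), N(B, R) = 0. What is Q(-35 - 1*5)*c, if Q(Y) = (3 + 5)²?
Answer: -2496/5 ≈ -499.20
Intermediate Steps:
Q(Y) = 64 (Q(Y) = 8² = 64)
c = -39/5 (c = -8 + 1/(5 + 0) = -8 + 1/5 = -8 + ⅕ = -39/5 ≈ -7.8000)
Q(-35 - 1*5)*c = 64*(-39/5) = -2496/5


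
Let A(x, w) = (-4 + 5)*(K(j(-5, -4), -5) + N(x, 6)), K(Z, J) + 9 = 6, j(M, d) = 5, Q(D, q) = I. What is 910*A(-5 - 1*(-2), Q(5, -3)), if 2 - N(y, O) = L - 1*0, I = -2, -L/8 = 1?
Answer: 6370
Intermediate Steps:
L = -8 (L = -8*1 = -8)
Q(D, q) = -2
K(Z, J) = -3 (K(Z, J) = -9 + 6 = -3)
N(y, O) = 10 (N(y, O) = 2 - (-8 - 1*0) = 2 - (-8 + 0) = 2 - 1*(-8) = 2 + 8 = 10)
A(x, w) = 7 (A(x, w) = (-4 + 5)*(-3 + 10) = 1*7 = 7)
910*A(-5 - 1*(-2), Q(5, -3)) = 910*7 = 6370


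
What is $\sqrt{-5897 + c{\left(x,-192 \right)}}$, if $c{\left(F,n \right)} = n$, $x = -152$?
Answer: $i \sqrt{6089} \approx 78.032 i$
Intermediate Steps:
$\sqrt{-5897 + c{\left(x,-192 \right)}} = \sqrt{-5897 - 192} = \sqrt{-6089} = i \sqrt{6089}$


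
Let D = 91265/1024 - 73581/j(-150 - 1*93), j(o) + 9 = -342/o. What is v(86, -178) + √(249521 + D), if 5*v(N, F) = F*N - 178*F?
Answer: 16376/5 + √11158667652265/6560 ≈ 3784.4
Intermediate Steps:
j(o) = -9 - 342/o
D = 2053076813/209920 (D = 91265/1024 - 73581/(-9 - 342/(-150 - 1*93)) = 91265*(1/1024) - 73581/(-9 - 342/(-150 - 93)) = 91265/1024 - 73581/(-9 - 342/(-243)) = 91265/1024 - 73581/(-9 - 342*(-1/243)) = 91265/1024 - 73581/(-9 + 38/27) = 91265/1024 - 73581/(-205/27) = 91265/1024 - 73581*(-27/205) = 91265/1024 + 1986687/205 = 2053076813/209920 ≈ 9780.3)
v(N, F) = -178*F/5 + F*N/5 (v(N, F) = (F*N - 178*F)/5 = (-178*F + F*N)/5 = -178*F/5 + F*N/5)
v(86, -178) + √(249521 + D) = (⅕)*(-178)*(-178 + 86) + √(249521 + 2053076813/209920) = (⅕)*(-178)*(-92) + √(54432525133/209920) = 16376/5 + √11158667652265/6560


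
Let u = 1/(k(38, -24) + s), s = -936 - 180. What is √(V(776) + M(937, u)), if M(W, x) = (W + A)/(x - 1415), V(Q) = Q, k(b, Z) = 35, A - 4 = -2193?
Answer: √28401513813057/191202 ≈ 27.873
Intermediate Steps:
A = -2189 (A = 4 - 2193 = -2189)
s = -1116
u = -1/1081 (u = 1/(35 - 1116) = 1/(-1081) = -1/1081 ≈ -0.00092507)
M(W, x) = (-2189 + W)/(-1415 + x) (M(W, x) = (W - 2189)/(x - 1415) = (-2189 + W)/(-1415 + x))
√(V(776) + M(937, u)) = √(776 + (-2189 + 937)/(-1415 - 1/1081)) = √(776 - 1252/(-1529616/1081)) = √(776 - 1081/1529616*(-1252)) = √(776 + 338353/382404) = √(297083857/382404) = √28401513813057/191202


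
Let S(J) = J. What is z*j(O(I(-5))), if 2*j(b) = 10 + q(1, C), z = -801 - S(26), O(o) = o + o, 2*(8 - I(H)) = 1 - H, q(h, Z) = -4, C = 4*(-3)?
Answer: -2481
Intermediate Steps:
C = -12
I(H) = 15/2 + H/2 (I(H) = 8 - (1 - H)/2 = 8 + (-½ + H/2) = 15/2 + H/2)
O(o) = 2*o
z = -827 (z = -801 - 1*26 = -801 - 26 = -827)
j(b) = 3 (j(b) = (10 - 4)/2 = (½)*6 = 3)
z*j(O(I(-5))) = -827*3 = -2481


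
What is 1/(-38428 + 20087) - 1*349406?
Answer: -6408455447/18341 ≈ -3.4941e+5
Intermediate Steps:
1/(-38428 + 20087) - 1*349406 = 1/(-18341) - 349406 = -1/18341 - 349406 = -6408455447/18341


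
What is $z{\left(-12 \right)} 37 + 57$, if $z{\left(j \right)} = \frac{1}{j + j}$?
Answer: $\frac{1331}{24} \approx 55.458$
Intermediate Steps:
$z{\left(j \right)} = \frac{1}{2 j}$
$z{\left(-12 \right)} 37 + 57 = \frac{1}{2 \left(-12\right)} 37 + 57 = \frac{1}{2} \left(- \frac{1}{12}\right) 37 + 57 = \left(- \frac{1}{24}\right) 37 + 57 = - \frac{37}{24} + 57 = \frac{1331}{24}$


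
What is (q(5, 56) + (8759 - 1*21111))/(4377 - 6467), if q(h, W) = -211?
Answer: 12563/2090 ≈ 6.0110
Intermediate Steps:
(q(5, 56) + (8759 - 1*21111))/(4377 - 6467) = (-211 + (8759 - 1*21111))/(4377 - 6467) = (-211 + (8759 - 21111))/(-2090) = (-211 - 12352)*(-1/2090) = -12563*(-1/2090) = 12563/2090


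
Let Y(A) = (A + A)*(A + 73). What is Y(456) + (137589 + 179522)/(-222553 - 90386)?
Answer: 150976477561/312939 ≈ 4.8245e+5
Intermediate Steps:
Y(A) = 2*A*(73 + A) (Y(A) = (2*A)*(73 + A) = 2*A*(73 + A))
Y(456) + (137589 + 179522)/(-222553 - 90386) = 2*456*(73 + 456) + (137589 + 179522)/(-222553 - 90386) = 2*456*529 + 317111/(-312939) = 482448 + 317111*(-1/312939) = 482448 - 317111/312939 = 150976477561/312939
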